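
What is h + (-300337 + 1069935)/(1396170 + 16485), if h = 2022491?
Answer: 2857082793203/1412655 ≈ 2.0225e+6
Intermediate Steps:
h + (-300337 + 1069935)/(1396170 + 16485) = 2022491 + (-300337 + 1069935)/(1396170 + 16485) = 2022491 + 769598/1412655 = 2857082793203/1412655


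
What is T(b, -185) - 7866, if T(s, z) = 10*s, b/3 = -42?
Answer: -9126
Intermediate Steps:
b = -126 (b = 3*(-42) = -126)
T(b, -185) - 7866 = 10*(-126) - 7866 = -1260 - 7866 = -9126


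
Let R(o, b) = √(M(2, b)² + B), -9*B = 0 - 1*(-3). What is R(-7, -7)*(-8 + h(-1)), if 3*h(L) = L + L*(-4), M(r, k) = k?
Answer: -7*√438/3 ≈ -48.833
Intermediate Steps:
B = -⅓ (B = -(0 - 1*(-3))/9 = -(0 + 3)/9 = -⅑*3 = -⅓ ≈ -0.33333)
R(o, b) = √(-⅓ + b²) (R(o, b) = √(b² - ⅓) = √(-⅓ + b²))
h(L) = -L (h(L) = (L + L*(-4))/3 = (L - 4*L)/3 = (-3*L)/3 = -L)
R(-7, -7)*(-8 + h(-1)) = (√(-3 + 9*(-7)²)/3)*(-8 - 1*(-1)) = (√(-3 + 9*49)/3)*(-8 + 1) = (√(-3 + 441)/3)*(-7) = (√438/3)*(-7) = -7*√438/3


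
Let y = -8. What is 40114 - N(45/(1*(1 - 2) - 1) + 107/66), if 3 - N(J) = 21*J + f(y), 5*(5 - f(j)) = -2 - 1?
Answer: 2182298/55 ≈ 39678.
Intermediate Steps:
f(j) = 28/5 (f(j) = 5 - (-2 - 1)/5 = 5 - ⅕*(-3) = 5 + ⅗ = 28/5)
N(J) = -13/5 - 21*J (N(J) = 3 - (21*J + 28/5) = 3 - (28/5 + 21*J) = 3 + (-28/5 - 21*J) = -13/5 - 21*J)
40114 - N(45/(1*(1 - 2) - 1) + 107/66) = 40114 - (-13/5 - 21*(45/(1*(1 - 2) - 1) + 107/66)) = 40114 - (-13/5 - 21*(45/(1*(-1) - 1) + 107*(1/66))) = 40114 - (-13/5 - 21*(45/(-1 - 1) + 107/66)) = 40114 - (-13/5 - 21*(45/(-2) + 107/66)) = 40114 - (-13/5 - 21*(45*(-½) + 107/66)) = 40114 - (-13/5 - 21*(-45/2 + 107/66)) = 40114 - (-13/5 - 21*(-689/33)) = 40114 - (-13/5 + 4823/11) = 40114 - 1*23972/55 = 40114 - 23972/55 = 2182298/55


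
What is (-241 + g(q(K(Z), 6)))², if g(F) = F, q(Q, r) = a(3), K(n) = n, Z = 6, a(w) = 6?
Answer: 55225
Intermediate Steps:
q(Q, r) = 6
(-241 + g(q(K(Z), 6)))² = (-241 + 6)² = (-235)² = 55225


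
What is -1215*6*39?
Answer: -284310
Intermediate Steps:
-1215*6*39 = -45*162*39 = -7290*39 = -284310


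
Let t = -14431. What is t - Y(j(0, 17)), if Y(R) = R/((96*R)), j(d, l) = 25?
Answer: -1385377/96 ≈ -14431.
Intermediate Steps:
Y(R) = 1/96 (Y(R) = R*(1/(96*R)) = 1/96)
t - Y(j(0, 17)) = -14431 - 1*1/96 = -14431 - 1/96 = -1385377/96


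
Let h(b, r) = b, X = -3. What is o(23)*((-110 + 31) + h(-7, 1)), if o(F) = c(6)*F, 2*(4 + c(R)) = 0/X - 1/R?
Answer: 48461/6 ≈ 8076.8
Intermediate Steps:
c(R) = -4 - 1/(2*R) (c(R) = -4 + (0/(-3) - 1/R)/2 = -4 + (0*(-1/3) - 1/R)/2 = -4 + (0 - 1/R)/2 = -4 + (-1/R)/2 = -4 - 1/(2*R))
o(F) = -49*F/12 (o(F) = (-4 - 1/2/6)*F = (-4 - 1/2*1/6)*F = (-4 - 1/12)*F = -49*F/12)
o(23)*((-110 + 31) + h(-7, 1)) = (-49/12*23)*((-110 + 31) - 7) = -1127*(-79 - 7)/12 = -1127/12*(-86) = 48461/6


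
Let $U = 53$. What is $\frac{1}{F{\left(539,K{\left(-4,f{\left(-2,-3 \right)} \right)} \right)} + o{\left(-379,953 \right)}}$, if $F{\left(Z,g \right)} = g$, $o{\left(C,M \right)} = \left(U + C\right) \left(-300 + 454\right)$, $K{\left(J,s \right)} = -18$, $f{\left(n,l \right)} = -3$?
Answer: $- \frac{1}{50222} \approx -1.9912 \cdot 10^{-5}$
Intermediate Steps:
$o{\left(C,M \right)} = 8162 + 154 C$ ($o{\left(C,M \right)} = \left(53 + C\right) \left(-300 + 454\right) = \left(53 + C\right) 154 = 8162 + 154 C$)
$\frac{1}{F{\left(539,K{\left(-4,f{\left(-2,-3 \right)} \right)} \right)} + o{\left(-379,953 \right)}} = \frac{1}{-18 + \left(8162 + 154 \left(-379\right)\right)} = \frac{1}{-18 + \left(8162 - 58366\right)} = \frac{1}{-18 - 50204} = \frac{1}{-50222} = - \frac{1}{50222}$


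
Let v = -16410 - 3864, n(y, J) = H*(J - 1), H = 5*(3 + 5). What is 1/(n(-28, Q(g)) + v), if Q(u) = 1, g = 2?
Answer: -1/20274 ≈ -4.9324e-5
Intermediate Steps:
H = 40 (H = 5*8 = 40)
n(y, J) = -40 + 40*J (n(y, J) = 40*(J - 1) = 40*(-1 + J) = -40 + 40*J)
v = -20274
1/(n(-28, Q(g)) + v) = 1/((-40 + 40*1) - 20274) = 1/((-40 + 40) - 20274) = 1/(0 - 20274) = 1/(-20274) = -1/20274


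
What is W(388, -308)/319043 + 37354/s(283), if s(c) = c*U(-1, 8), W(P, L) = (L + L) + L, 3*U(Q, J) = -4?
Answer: -17876821317/180578338 ≈ -98.998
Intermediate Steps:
U(Q, J) = -4/3 (U(Q, J) = (1/3)*(-4) = -4/3)
W(P, L) = 3*L (W(P, L) = 2*L + L = 3*L)
s(c) = -4*c/3 (s(c) = c*(-4/3) = -4*c/3)
W(388, -308)/319043 + 37354/s(283) = (3*(-308))/319043 + 37354/((-4/3*283)) = -924*1/319043 + 37354/(-1132/3) = -924/319043 + 37354*(-3/1132) = -924/319043 - 56031/566 = -17876821317/180578338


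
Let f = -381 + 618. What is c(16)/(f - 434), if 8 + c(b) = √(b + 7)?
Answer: 8/197 - √23/197 ≈ 0.016265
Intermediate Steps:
f = 237
c(b) = -8 + √(7 + b) (c(b) = -8 + √(b + 7) = -8 + √(7 + b))
c(16)/(f - 434) = (-8 + √(7 + 16))/(237 - 434) = (-8 + √23)/(-197) = -(-8 + √23)/197 = 8/197 - √23/197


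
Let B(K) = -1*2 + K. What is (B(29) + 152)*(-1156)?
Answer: -206924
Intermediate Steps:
B(K) = -2 + K
(B(29) + 152)*(-1156) = ((-2 + 29) + 152)*(-1156) = (27 + 152)*(-1156) = 179*(-1156) = -206924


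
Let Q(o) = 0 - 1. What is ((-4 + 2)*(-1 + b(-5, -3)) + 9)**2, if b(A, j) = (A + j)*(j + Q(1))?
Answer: 2809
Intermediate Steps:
Q(o) = -1
b(A, j) = (-1 + j)*(A + j) (b(A, j) = (A + j)*(j - 1) = (A + j)*(-1 + j) = (-1 + j)*(A + j))
((-4 + 2)*(-1 + b(-5, -3)) + 9)**2 = ((-4 + 2)*(-1 + ((-3)**2 - 1*(-5) - 1*(-3) - 5*(-3))) + 9)**2 = (-2*(-1 + (9 + 5 + 3 + 15)) + 9)**2 = (-2*(-1 + 32) + 9)**2 = (-2*31 + 9)**2 = (-62 + 9)**2 = (-53)**2 = 2809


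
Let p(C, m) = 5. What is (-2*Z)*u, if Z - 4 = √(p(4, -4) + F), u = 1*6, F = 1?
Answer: -48 - 12*√6 ≈ -77.394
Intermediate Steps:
u = 6
Z = 4 + √6 (Z = 4 + √(5 + 1) = 4 + √6 ≈ 6.4495)
(-2*Z)*u = -2*(4 + √6)*6 = (-8 - 2*√6)*6 = -48 - 12*√6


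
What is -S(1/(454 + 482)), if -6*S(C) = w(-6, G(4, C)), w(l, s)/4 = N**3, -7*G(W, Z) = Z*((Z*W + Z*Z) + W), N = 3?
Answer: 18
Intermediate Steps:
G(W, Z) = -Z*(W + Z**2 + W*Z)/7 (G(W, Z) = -Z*((Z*W + Z*Z) + W)/7 = -Z*((W*Z + Z**2) + W)/7 = -Z*((Z**2 + W*Z) + W)/7 = -Z*(W + Z**2 + W*Z)/7)
w(l, s) = 108 (w(l, s) = 4*3**3 = 4*27 = 108)
S(C) = -18 (S(C) = -1/6*108 = -18)
-S(1/(454 + 482)) = -1*(-18) = 18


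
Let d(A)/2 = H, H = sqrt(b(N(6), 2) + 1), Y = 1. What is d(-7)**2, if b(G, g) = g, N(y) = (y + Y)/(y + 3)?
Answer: 12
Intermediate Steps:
N(y) = (1 + y)/(3 + y) (N(y) = (y + 1)/(y + 3) = (1 + y)/(3 + y))
H = sqrt(3) (H = sqrt(2 + 1) = sqrt(3) ≈ 1.7320)
d(A) = 2*sqrt(3)
d(-7)**2 = (2*sqrt(3))**2 = 12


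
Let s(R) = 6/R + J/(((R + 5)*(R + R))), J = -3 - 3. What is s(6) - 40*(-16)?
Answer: 14101/22 ≈ 640.95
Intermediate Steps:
J = -6
s(R) = 6/R - 3/(R*(5 + R)) (s(R) = 6/R - 6*1/((R + 5)*(R + R)) = 6/R - 6*1/(2*R*(5 + R)) = 6/R - 3/(R*(5 + R)))
s(6) - 40*(-16) = 3*(9 + 2*6)/(6*(5 + 6)) - 40*(-16) = 3*(⅙)*(9 + 12)/11 + 640 = 3*(⅙)*(1/11)*21 + 640 = 21/22 + 640 = 14101/22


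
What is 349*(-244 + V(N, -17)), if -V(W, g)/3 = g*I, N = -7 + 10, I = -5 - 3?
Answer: -227548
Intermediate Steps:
I = -8
N = 3
V(W, g) = 24*g (V(W, g) = -3*g*(-8) = -(-24)*g = 24*g)
349*(-244 + V(N, -17)) = 349*(-244 + 24*(-17)) = 349*(-244 - 408) = 349*(-652) = -227548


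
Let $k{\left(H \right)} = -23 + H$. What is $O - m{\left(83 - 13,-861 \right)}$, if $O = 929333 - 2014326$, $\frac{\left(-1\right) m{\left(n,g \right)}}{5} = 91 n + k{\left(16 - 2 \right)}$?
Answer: $-1053188$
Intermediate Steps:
$m{\left(n,g \right)} = 45 - 455 n$ ($m{\left(n,g \right)} = - 5 \left(91 n + \left(-23 + \left(16 - 2\right)\right)\right) = - 5 \left(91 n + \left(-23 + 14\right)\right) = - 5 \left(91 n - 9\right) = - 5 \left(-9 + 91 n\right) = 45 - 455 n$)
$O = -1084993$ ($O = 929333 - 2014326 = -1084993$)
$O - m{\left(83 - 13,-861 \right)} = -1084993 - \left(45 - 455 \left(83 - 13\right)\right) = -1084993 - \left(45 - 31850\right) = -1084993 - -31805 = -1084993 + 31805 = -1053188$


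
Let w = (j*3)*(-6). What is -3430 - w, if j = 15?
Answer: -3160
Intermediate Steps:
w = -270 (w = (15*3)*(-6) = 45*(-6) = -270)
-3430 - w = -3430 - 1*(-270) = -3430 + 270 = -3160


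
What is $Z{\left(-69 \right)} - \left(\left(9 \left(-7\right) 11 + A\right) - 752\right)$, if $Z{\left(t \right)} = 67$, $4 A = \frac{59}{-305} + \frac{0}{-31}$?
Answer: $\frac{1844699}{1220} \approx 1512.0$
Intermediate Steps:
$A = - \frac{59}{1220}$ ($A = \frac{\frac{59}{-305} + \frac{0}{-31}}{4} = \frac{59 \left(- \frac{1}{305}\right) + 0 \left(- \frac{1}{31}\right)}{4} = \frac{- \frac{59}{305} + 0}{4} = \frac{1}{4} \left(- \frac{59}{305}\right) = - \frac{59}{1220} \approx -0.048361$)
$Z{\left(-69 \right)} - \left(\left(9 \left(-7\right) 11 + A\right) - 752\right) = 67 - \left(\left(9 \left(-7\right) 11 - \frac{59}{1220}\right) - 752\right) = 67 - \left(\left(\left(-63\right) 11 - \frac{59}{1220}\right) - 752\right) = 67 - \left(\left(-693 - \frac{59}{1220}\right) - 752\right) = 67 - \left(- \frac{845519}{1220} - 752\right) = 67 - - \frac{1762959}{1220} = 67 + \frac{1762959}{1220} = \frac{1844699}{1220}$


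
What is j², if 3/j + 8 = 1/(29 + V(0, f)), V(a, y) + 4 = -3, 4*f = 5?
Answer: 4356/30625 ≈ 0.14224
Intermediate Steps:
f = 5/4 (f = (¼)*5 = 5/4 ≈ 1.2500)
V(a, y) = -7 (V(a, y) = -4 - 3 = -7)
j = -66/175 (j = 3/(-8 + 1/(29 - 7)) = 3/(-8 + 1/22) = 3/(-175/22) = 3*(-22/175) = -66/175 ≈ -0.37714)
j² = (-66/175)² = 4356/30625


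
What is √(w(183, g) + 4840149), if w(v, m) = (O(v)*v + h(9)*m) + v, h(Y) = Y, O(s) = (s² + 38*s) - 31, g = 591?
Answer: √12241047 ≈ 3498.7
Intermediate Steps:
O(s) = -31 + s² + 38*s
w(v, m) = v + 9*m + v*(-31 + v² + 38*v) (w(v, m) = ((-31 + v² + 38*v)*v + 9*m) + v = (v*(-31 + v² + 38*v) + 9*m) + v = (9*m + v*(-31 + v² + 38*v)) + v = v + 9*m + v*(-31 + v² + 38*v))
√(w(183, g) + 4840149) = √((183 + 9*591 + 183*(-31 + 183² + 38*183)) + 4840149) = √((183 + 5319 + 183*(-31 + 33489 + 6954)) + 4840149) = √((183 + 5319 + 183*40412) + 4840149) = √((183 + 5319 + 7395396) + 4840149) = √(7400898 + 4840149) = √12241047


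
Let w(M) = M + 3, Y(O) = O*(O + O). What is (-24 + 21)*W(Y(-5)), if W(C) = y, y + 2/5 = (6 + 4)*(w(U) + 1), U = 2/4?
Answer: -669/5 ≈ -133.80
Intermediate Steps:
Y(O) = 2*O² (Y(O) = O*(2*O) = 2*O²)
U = ½ (U = 2*(¼) = ½ ≈ 0.50000)
w(M) = 3 + M
y = 223/5 (y = -⅖ + (6 + 4)*((3 + ½) + 1) = -⅖ + 10*(7/2 + 1) = -⅖ + 10*(9/2) = -⅖ + 45 = 223/5 ≈ 44.600)
W(C) = 223/5
(-24 + 21)*W(Y(-5)) = (-24 + 21)*(223/5) = -3*223/5 = -669/5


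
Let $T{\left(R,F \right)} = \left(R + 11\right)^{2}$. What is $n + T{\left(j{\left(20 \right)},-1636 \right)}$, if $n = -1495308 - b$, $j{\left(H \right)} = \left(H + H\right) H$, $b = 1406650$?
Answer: $-2244237$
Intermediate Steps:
$j{\left(H \right)} = 2 H^{2}$ ($j{\left(H \right)} = 2 H H = 2 H^{2}$)
$n = -2901958$ ($n = -1495308 - 1406650 = -2901958$)
$T{\left(R,F \right)} = \left(11 + R\right)^{2}$
$n + T{\left(j{\left(20 \right)},-1636 \right)} = -2901958 + \left(11 + 2 \cdot 20^{2}\right)^{2} = -2901958 + \left(11 + 2 \cdot 400\right)^{2} = -2901958 + \left(11 + 800\right)^{2} = -2901958 + 811^{2} = -2901958 + 657721 = -2244237$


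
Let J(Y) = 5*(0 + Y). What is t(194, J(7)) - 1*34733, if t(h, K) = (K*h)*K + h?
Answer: 203111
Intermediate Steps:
J(Y) = 5*Y
t(h, K) = h + h*K² (t(h, K) = h*K² + h = h + h*K²)
t(194, J(7)) - 1*34733 = 194*(1 + (5*7)²) - 1*34733 = 194*(1 + 35²) - 34733 = 194*(1 + 1225) - 34733 = 194*1226 - 34733 = 237844 - 34733 = 203111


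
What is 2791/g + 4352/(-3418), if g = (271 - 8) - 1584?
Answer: -7644315/2257589 ≈ -3.3861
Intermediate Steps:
g = -1321 (g = 263 - 1584 = -1321)
2791/g + 4352/(-3418) = 2791/(-1321) + 4352/(-3418) = 2791*(-1/1321) + 4352*(-1/3418) = -2791/1321 - 2176/1709 = -7644315/2257589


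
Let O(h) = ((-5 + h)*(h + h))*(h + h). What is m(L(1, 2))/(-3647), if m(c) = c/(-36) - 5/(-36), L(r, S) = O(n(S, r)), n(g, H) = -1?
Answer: -29/131292 ≈ -0.00022088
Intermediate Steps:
O(h) = 4*h**2*(-5 + h) (O(h) = ((-5 + h)*(2*h))*(2*h) = (2*h*(-5 + h))*(2*h) = 4*h**2*(-5 + h))
L(r, S) = -24 (L(r, S) = 4*(-1)**2*(-5 - 1) = 4*1*(-6) = -24)
m(c) = 5/36 - c/36 (m(c) = c*(-1/36) - 5*(-1/36) = -c/36 + 5/36 = 5/36 - c/36)
m(L(1, 2))/(-3647) = (5/36 - 1/36*(-24))/(-3647) = (5/36 + 2/3)*(-1/3647) = (29/36)*(-1/3647) = -29/131292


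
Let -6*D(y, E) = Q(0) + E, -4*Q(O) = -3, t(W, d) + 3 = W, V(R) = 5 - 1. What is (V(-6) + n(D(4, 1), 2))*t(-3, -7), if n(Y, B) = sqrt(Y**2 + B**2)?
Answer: -24 - sqrt(2353)/4 ≈ -36.127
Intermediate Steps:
V(R) = 4
t(W, d) = -3 + W
Q(O) = 3/4 (Q(O) = -1/4*(-3) = 3/4)
D(y, E) = -1/8 - E/6 (D(y, E) = -(3/4 + E)/6 = -1/8 - E/6)
n(Y, B) = sqrt(B**2 + Y**2)
(V(-6) + n(D(4, 1), 2))*t(-3, -7) = (4 + sqrt(2**2 + (-1/8 - 1/6*1)**2))*(-3 - 3) = (4 + sqrt(4 + (-1/8 - 1/6)**2))*(-6) = (4 + sqrt(4 + (-7/24)**2))*(-6) = (4 + sqrt(4 + 49/576))*(-6) = (4 + sqrt(2353/576))*(-6) = (4 + sqrt(2353)/24)*(-6) = -24 - sqrt(2353)/4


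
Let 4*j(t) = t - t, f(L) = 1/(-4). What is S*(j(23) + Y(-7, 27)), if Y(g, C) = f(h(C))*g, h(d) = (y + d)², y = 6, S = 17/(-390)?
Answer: -119/1560 ≈ -0.076282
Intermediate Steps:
S = -17/390 (S = 17*(-1/390) = -17/390 ≈ -0.043590)
h(d) = (6 + d)²
f(L) = -¼
j(t) = 0 (j(t) = (t - t)/4 = (¼)*0 = 0)
Y(g, C) = -g/4
S*(j(23) + Y(-7, 27)) = -17*(0 - ¼*(-7))/390 = -17*(0 + 7/4)/390 = -17/390*7/4 = -119/1560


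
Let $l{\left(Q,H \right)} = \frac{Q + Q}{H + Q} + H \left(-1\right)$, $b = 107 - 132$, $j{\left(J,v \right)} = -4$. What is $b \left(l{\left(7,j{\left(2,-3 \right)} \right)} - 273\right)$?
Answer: $\frac{19825}{3} \approx 6608.3$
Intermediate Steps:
$b = -25$
$l{\left(Q,H \right)} = - H + \frac{2 Q}{H + Q}$ ($l{\left(Q,H \right)} = \frac{2 Q}{H + Q} - H = - H + \frac{2 Q}{H + Q}$)
$b \left(l{\left(7,j{\left(2,-3 \right)} \right)} - 273\right) = - 25 \left(\frac{- \left(-4\right)^{2} + 2 \cdot 7 - \left(-4\right) 7}{-4 + 7} - 273\right) = - 25 \left(\frac{\left(-1\right) 16 + 14 + 28}{3} - 273\right) = - 25 \left(\frac{-16 + 14 + 28}{3} - 273\right) = - 25 \left(\frac{1}{3} \cdot 26 - 273\right) = - 25 \left(\frac{26}{3} - 273\right) = \left(-25\right) \left(- \frac{793}{3}\right) = \frac{19825}{3}$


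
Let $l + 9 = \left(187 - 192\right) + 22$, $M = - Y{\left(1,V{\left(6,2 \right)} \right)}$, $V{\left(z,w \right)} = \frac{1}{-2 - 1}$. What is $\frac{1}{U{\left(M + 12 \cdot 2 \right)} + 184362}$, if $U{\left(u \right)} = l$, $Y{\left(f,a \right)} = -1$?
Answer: $\frac{1}{184370} \approx 5.4239 \cdot 10^{-6}$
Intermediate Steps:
$V{\left(z,w \right)} = - \frac{1}{3}$ ($V{\left(z,w \right)} = \frac{1}{-3} = - \frac{1}{3}$)
$M = 1$ ($M = \left(-1\right) \left(-1\right) = 1$)
$l = 8$ ($l = -9 + \left(\left(187 - 192\right) + 22\right) = -9 + \left(-5 + 22\right) = -9 + 17 = 8$)
$U{\left(u \right)} = 8$
$\frac{1}{U{\left(M + 12 \cdot 2 \right)} + 184362} = \frac{1}{8 + 184362} = \frac{1}{184370}$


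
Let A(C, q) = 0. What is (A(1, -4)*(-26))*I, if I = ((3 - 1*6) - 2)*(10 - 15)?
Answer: 0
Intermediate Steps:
I = 25 (I = ((3 - 6) - 2)*(-5) = (-3 - 2)*(-5) = -5*(-5) = 25)
(A(1, -4)*(-26))*I = (0*(-26))*25 = 0*25 = 0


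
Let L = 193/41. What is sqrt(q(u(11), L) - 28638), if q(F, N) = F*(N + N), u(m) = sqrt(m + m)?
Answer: sqrt(-48140478 + 15826*sqrt(22))/41 ≈ 169.1*I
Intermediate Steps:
u(m) = sqrt(2)*sqrt(m) (u(m) = sqrt(2*m) = sqrt(2)*sqrt(m))
L = 193/41 (L = 193*(1/41) = 193/41 ≈ 4.7073)
q(F, N) = 2*F*N (q(F, N) = F*(2*N) = 2*F*N)
sqrt(q(u(11), L) - 28638) = sqrt(2*(sqrt(2)*sqrt(11))*(193/41) - 28638) = sqrt(2*sqrt(22)*(193/41) - 28638) = sqrt(386*sqrt(22)/41 - 28638) = sqrt(-28638 + 386*sqrt(22)/41)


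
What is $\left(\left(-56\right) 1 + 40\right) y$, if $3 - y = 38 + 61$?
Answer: $1536$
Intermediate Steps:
$y = -96$ ($y = 3 - \left(38 + 61\right) = 3 - 99 = -96$)
$\left(\left(-56\right) 1 + 40\right) y = \left(\left(-56\right) 1 + 40\right) \left(-96\right) = \left(-56 + 40\right) \left(-96\right) = \left(-16\right) \left(-96\right) = 1536$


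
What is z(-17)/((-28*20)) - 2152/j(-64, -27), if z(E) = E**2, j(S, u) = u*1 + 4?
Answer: 1198473/12880 ≈ 93.049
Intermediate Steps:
j(S, u) = 4 + u (j(S, u) = u + 4 = 4 + u)
z(-17)/((-28*20)) - 2152/j(-64, -27) = (-17)**2/((-28*20)) - 2152/(4 - 27) = 289/(-560) - 2152/(-23) = 289*(-1/560) - 2152*(-1/23) = -289/560 + 2152/23 = 1198473/12880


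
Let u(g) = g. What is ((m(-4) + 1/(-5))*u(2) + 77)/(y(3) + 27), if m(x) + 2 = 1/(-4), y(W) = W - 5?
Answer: 721/250 ≈ 2.8840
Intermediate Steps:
y(W) = -5 + W
m(x) = -9/4 (m(x) = -2 + 1/(-4) = -2 - ¼ = -9/4)
((m(-4) + 1/(-5))*u(2) + 77)/(y(3) + 27) = ((-9/4 + 1/(-5))*2 + 77)/((-5 + 3) + 27) = ((-9/4 - ⅕)*2 + 77)/(-2 + 27) = (-49/20*2 + 77)/25 = (-49/10 + 77)/25 = (1/25)*(721/10) = 721/250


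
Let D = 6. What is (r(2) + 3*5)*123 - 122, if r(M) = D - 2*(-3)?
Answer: 3199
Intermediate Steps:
r(M) = 12 (r(M) = 6 - 2*(-3) = 6 + 6 = 12)
(r(2) + 3*5)*123 - 122 = (12 + 3*5)*123 - 122 = (12 + 15)*123 - 122 = 27*123 - 122 = 3321 - 122 = 3199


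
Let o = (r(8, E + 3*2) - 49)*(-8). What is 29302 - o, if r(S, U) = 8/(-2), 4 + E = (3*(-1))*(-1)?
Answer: 28878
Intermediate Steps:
E = -1 (E = -4 + (3*(-1))*(-1) = -4 - 3*(-1) = -4 + 3 = -1)
r(S, U) = -4 (r(S, U) = 8*(-½) = -4)
o = 424 (o = (-4 - 49)*(-8) = -53*(-8) = 424)
29302 - o = 29302 - 1*424 = 29302 - 424 = 28878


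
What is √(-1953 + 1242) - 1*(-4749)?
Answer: 4749 + 3*I*√79 ≈ 4749.0 + 26.665*I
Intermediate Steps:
√(-1953 + 1242) - 1*(-4749) = √(-711) + 4749 = 3*I*√79 + 4749 = 4749 + 3*I*√79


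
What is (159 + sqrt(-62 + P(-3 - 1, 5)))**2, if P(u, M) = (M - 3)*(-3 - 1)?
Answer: (159 + I*sqrt(70))**2 ≈ 25211.0 + 2660.6*I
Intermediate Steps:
P(u, M) = 12 - 4*M (P(u, M) = (-3 + M)*(-4) = 12 - 4*M)
(159 + sqrt(-62 + P(-3 - 1, 5)))**2 = (159 + sqrt(-62 + (12 - 4*5)))**2 = (159 + sqrt(-62 + (12 - 20)))**2 = (159 + sqrt(-62 - 8))**2 = (159 + sqrt(-70))**2 = (159 + I*sqrt(70))**2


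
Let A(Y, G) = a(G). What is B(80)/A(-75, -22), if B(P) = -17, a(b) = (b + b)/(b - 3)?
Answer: -425/44 ≈ -9.6591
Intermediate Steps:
a(b) = 2*b/(-3 + b) (a(b) = (2*b)/(-3 + b) = 2*b/(-3 + b))
A(Y, G) = 2*G/(-3 + G)
B(80)/A(-75, -22) = -17/(2*(-22)/(-3 - 22)) = -17/(2*(-22)/(-25)) = -17/(2*(-22)*(-1/25)) = -17/44/25 = -17*25/44 = -425/44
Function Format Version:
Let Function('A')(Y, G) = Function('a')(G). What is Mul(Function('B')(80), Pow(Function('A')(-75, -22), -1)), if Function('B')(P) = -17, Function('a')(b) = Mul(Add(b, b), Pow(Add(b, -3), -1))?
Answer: Rational(-425, 44) ≈ -9.6591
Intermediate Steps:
Function('a')(b) = Mul(2, b, Pow(Add(-3, b), -1)) (Function('a')(b) = Mul(Mul(2, b), Pow(Add(-3, b), -1)) = Mul(2, b, Pow(Add(-3, b), -1)))
Function('A')(Y, G) = Mul(2, G, Pow(Add(-3, G), -1))
Mul(Function('B')(80), Pow(Function('A')(-75, -22), -1)) = Mul(-17, Pow(Mul(2, -22, Pow(Add(-3, -22), -1)), -1)) = Mul(-17, Pow(Mul(2, -22, Pow(-25, -1)), -1)) = Mul(-17, Pow(Mul(2, -22, Rational(-1, 25)), -1)) = Mul(-17, Pow(Rational(44, 25), -1)) = Mul(-17, Rational(25, 44)) = Rational(-425, 44)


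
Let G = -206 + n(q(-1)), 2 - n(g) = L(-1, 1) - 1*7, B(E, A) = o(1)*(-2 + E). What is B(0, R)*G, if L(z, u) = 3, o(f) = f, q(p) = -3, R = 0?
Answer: 400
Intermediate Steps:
B(E, A) = -2 + E (B(E, A) = 1*(-2 + E) = -2 + E)
n(g) = 6 (n(g) = 2 - (3 - 1*7) = 2 - (3 - 7) = 2 - 1*(-4) = 2 + 4 = 6)
G = -200 (G = -206 + 6 = -200)
B(0, R)*G = (-2 + 0)*(-200) = -2*(-200) = 400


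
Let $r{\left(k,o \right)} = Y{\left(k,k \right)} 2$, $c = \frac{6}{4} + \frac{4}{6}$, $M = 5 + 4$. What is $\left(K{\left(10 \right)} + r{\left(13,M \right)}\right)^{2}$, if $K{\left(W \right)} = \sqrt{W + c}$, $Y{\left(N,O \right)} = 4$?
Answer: $\frac{\left(48 + \sqrt{438}\right)^{2}}{36} \approx 131.98$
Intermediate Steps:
$M = 9$
$c = \frac{13}{6}$ ($c = 6 \cdot \frac{1}{4} + 4 \cdot \frac{1}{6} = \frac{3}{2} + \frac{2}{3} = \frac{13}{6} \approx 2.1667$)
$r{\left(k,o \right)} = 8$ ($r{\left(k,o \right)} = 4 \cdot 2 = 8$)
$K{\left(W \right)} = \sqrt{\frac{13}{6} + W}$ ($K{\left(W \right)} = \sqrt{W + \frac{13}{6}} = \sqrt{\frac{13}{6} + W}$)
$\left(K{\left(10 \right)} + r{\left(13,M \right)}\right)^{2} = \left(\frac{\sqrt{78 + 36 \cdot 10}}{6} + 8\right)^{2} = \left(\frac{\sqrt{78 + 360}}{6} + 8\right)^{2} = \left(\frac{\sqrt{438}}{6} + 8\right)^{2} = \left(8 + \frac{\sqrt{438}}{6}\right)^{2}$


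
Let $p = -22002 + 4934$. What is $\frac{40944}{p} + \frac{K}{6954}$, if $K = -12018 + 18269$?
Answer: $- \frac{2342533}{1561722} \approx -1.5$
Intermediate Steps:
$K = 6251$
$p = -17068$
$\frac{40944}{p} + \frac{K}{6954} = \frac{40944}{-17068} + \frac{6251}{6954} = 40944 \left(- \frac{1}{17068}\right) + 6251 \cdot \frac{1}{6954} = - \frac{10236}{4267} + \frac{329}{366} = - \frac{2342533}{1561722}$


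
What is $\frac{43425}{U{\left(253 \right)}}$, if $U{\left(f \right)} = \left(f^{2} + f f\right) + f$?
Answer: $\frac{14475}{42757} \approx 0.33854$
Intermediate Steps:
$U{\left(f \right)} = f + 2 f^{2}$ ($U{\left(f \right)} = \left(f^{2} + f^{2}\right) + f = 2 f^{2} + f = f + 2 f^{2}$)
$\frac{43425}{U{\left(253 \right)}} = \frac{43425}{253 \left(1 + 2 \cdot 253\right)} = \frac{43425}{253 \left(1 + 506\right)} = \frac{43425}{253 \cdot 507} = \frac{43425}{128271} = 43425 \cdot \frac{1}{128271} = \frac{14475}{42757}$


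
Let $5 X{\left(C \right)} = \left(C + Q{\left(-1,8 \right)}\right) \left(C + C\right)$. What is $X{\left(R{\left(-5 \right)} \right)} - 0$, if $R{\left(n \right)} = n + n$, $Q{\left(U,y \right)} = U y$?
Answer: $72$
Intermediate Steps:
$R{\left(n \right)} = 2 n$
$X{\left(C \right)} = \frac{2 C \left(-8 + C\right)}{5}$ ($X{\left(C \right)} = \frac{\left(C - 8\right) \left(C + C\right)}{5} = \frac{\left(C - 8\right) 2 C}{5} = \frac{\left(-8 + C\right) 2 C}{5} = \frac{2 C \left(-8 + C\right)}{5}$)
$X{\left(R{\left(-5 \right)} \right)} - 0 = \frac{2 \cdot 2 \left(-5\right) \left(-8 + 2 \left(-5\right)\right)}{5} - 0 = \frac{2}{5} \left(-10\right) \left(-8 - 10\right) + 0 = \frac{2}{5} \left(-10\right) \left(-18\right) + 0 = 72 + 0 = 72$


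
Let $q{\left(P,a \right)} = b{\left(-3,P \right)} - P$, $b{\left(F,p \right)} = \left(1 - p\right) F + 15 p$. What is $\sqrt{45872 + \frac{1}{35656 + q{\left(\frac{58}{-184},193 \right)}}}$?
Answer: $\frac{14 \sqrt{2517264537269989}}{3279583} \approx 214.18$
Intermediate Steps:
$b{\left(F,p \right)} = 15 p + F \left(1 - p\right)$ ($b{\left(F,p \right)} = F \left(1 - p\right) + 15 p = 15 p + F \left(1 - p\right)$)
$q{\left(P,a \right)} = -3 + 17 P$ ($q{\left(P,a \right)} = \left(-3 + 15 P - - 3 P\right) - P = \left(-3 + 15 P + 3 P\right) - P = \left(-3 + 18 P\right) - P = -3 + 17 P$)
$\sqrt{45872 + \frac{1}{35656 + q{\left(\frac{58}{-184},193 \right)}}} = \sqrt{45872 + \frac{1}{35656 + \left(-3 + 17 \frac{58}{-184}\right)}} = \sqrt{45872 + \frac{1}{35656 + \left(-3 + 17 \cdot 58 \left(- \frac{1}{184}\right)\right)}} = \sqrt{45872 + \frac{1}{35656 + \left(-3 + 17 \left(- \frac{29}{92}\right)\right)}} = \sqrt{45872 + \frac{1}{35656 - \frac{769}{92}}} = \sqrt{45872 + \frac{1}{\frac{3279583}{92}}} = \sqrt{45872 + \frac{92}{3279583}} = \sqrt{\frac{150441031468}{3279583}} = \frac{14 \sqrt{2517264537269989}}{3279583}$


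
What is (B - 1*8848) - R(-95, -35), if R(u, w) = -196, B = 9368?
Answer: 716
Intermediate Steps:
(B - 1*8848) - R(-95, -35) = (9368 - 1*8848) - 1*(-196) = (9368 - 8848) + 196 = 520 + 196 = 716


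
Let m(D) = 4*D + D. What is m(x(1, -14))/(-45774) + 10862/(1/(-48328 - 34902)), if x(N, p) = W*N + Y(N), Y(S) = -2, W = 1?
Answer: -41381721957235/45774 ≈ -9.0404e+8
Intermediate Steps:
x(N, p) = -2 + N (x(N, p) = 1*N - 2 = N - 2 = -2 + N)
m(D) = 5*D
m(x(1, -14))/(-45774) + 10862/(1/(-48328 - 34902)) = (5*(-2 + 1))/(-45774) + 10862/(1/(-48328 - 34902)) = (5*(-1))*(-1/45774) + 10862/(1/(-83230)) = -5*(-1/45774) + 10862/(-1/83230) = 5/45774 + 10862*(-83230) = 5/45774 - 904044260 = -41381721957235/45774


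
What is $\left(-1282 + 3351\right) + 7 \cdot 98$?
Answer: $2755$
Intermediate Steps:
$\left(-1282 + 3351\right) + 7 \cdot 98 = 2069 + 686 = 2755$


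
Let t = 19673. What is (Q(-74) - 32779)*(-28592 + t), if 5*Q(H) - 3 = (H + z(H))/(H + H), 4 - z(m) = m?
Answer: 10816972119/37 ≈ 2.9235e+8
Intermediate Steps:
z(m) = 4 - m
Q(H) = 3/5 + 2/(5*H) (Q(H) = 3/5 + ((H + (4 - H))/(H + H))/5 = 3/5 + (4/((2*H)))/5 = 3/5 + (4*(1/(2*H)))/5 = 3/5 + (2/H)/5 = 3/5 + 2/(5*H))
(Q(-74) - 32779)*(-28592 + t) = ((1/5)*(2 + 3*(-74))/(-74) - 32779)*(-28592 + 19673) = ((1/5)*(-1/74)*(2 - 222) - 32779)*(-8919) = ((1/5)*(-1/74)*(-220) - 32779)*(-8919) = (22/37 - 32779)*(-8919) = -1212801/37*(-8919) = 10816972119/37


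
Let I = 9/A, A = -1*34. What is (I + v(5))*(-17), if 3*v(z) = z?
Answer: -143/6 ≈ -23.833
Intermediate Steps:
v(z) = z/3
A = -34
I = -9/34 (I = 9/(-34) = 9*(-1/34) = -9/34 ≈ -0.26471)
(I + v(5))*(-17) = (-9/34 + (⅓)*5)*(-17) = (-9/34 + 5/3)*(-17) = (143/102)*(-17) = -143/6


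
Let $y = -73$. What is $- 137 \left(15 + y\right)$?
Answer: $7946$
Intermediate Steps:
$- 137 \left(15 + y\right) = - 137 \left(15 - 73\right) = \left(-137\right) \left(-58\right) = 7946$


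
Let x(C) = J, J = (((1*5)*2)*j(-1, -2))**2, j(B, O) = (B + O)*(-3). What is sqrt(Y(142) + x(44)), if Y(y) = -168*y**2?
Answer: 2*I*sqrt(844863) ≈ 1838.3*I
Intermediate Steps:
j(B, O) = -3*B - 3*O
J = 8100 (J = (((1*5)*2)*(-3*(-1) - 3*(-2)))**2 = ((5*2)*(3 + 6))**2 = (10*9)**2 = 90**2 = 8100)
x(C) = 8100
sqrt(Y(142) + x(44)) = sqrt(-168*142**2 + 8100) = sqrt(-168*20164 + 8100) = sqrt(-3387552 + 8100) = sqrt(-3379452) = 2*I*sqrt(844863)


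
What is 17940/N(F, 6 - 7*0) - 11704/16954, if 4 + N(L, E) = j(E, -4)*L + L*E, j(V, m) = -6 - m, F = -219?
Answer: -1123051/53284 ≈ -21.077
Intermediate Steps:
N(L, E) = -4 - 2*L + E*L (N(L, E) = -4 + ((-6 - 1*(-4))*L + L*E) = -4 + ((-6 + 4)*L + E*L) = -4 + (-2*L + E*L) = -4 - 2*L + E*L)
17940/N(F, 6 - 7*0) - 11704/16954 = 17940/(-4 - 2*(-219) + (6 - 7*0)*(-219)) - 11704/16954 = 17940/(-4 + 438 + (6 + 0)*(-219)) - 11704*1/16954 = 17940/(-4 + 438 + 6*(-219)) - 836/1211 = 17940/(-4 + 438 - 1314) - 836/1211 = 17940/(-880) - 836/1211 = 17940*(-1/880) - 836/1211 = -897/44 - 836/1211 = -1123051/53284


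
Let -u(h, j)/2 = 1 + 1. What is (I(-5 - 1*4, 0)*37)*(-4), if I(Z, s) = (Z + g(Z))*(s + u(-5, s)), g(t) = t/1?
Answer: -10656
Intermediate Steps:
u(h, j) = -4 (u(h, j) = -2*(1 + 1) = -2*2 = -4)
g(t) = t (g(t) = t*1 = t)
I(Z, s) = 2*Z*(-4 + s) (I(Z, s) = (Z + Z)*(s - 4) = (2*Z)*(-4 + s) = 2*Z*(-4 + s))
(I(-5 - 1*4, 0)*37)*(-4) = ((2*(-5 - 1*4)*(-4 + 0))*37)*(-4) = ((2*(-5 - 4)*(-4))*37)*(-4) = ((2*(-9)*(-4))*37)*(-4) = (72*37)*(-4) = 2664*(-4) = -10656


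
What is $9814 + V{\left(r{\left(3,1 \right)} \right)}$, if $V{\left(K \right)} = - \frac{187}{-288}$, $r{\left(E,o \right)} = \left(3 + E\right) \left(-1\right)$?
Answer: $\frac{2826619}{288} \approx 9814.7$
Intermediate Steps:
$r{\left(E,o \right)} = -3 - E$
$V{\left(K \right)} = \frac{187}{288}$ ($V{\left(K \right)} = \left(-187\right) \left(- \frac{1}{288}\right) = \frac{187}{288}$)
$9814 + V{\left(r{\left(3,1 \right)} \right)} = 9814 + \frac{187}{288} = \frac{2826619}{288}$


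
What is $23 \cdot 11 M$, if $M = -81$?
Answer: $-20493$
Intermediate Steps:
$23 \cdot 11 M = 23 \cdot 11 \left(-81\right) = 253 \left(-81\right) = -20493$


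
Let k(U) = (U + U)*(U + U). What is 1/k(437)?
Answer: 1/763876 ≈ 1.3091e-6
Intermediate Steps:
k(U) = 4*U² (k(U) = (2*U)*(2*U) = 4*U²)
1/k(437) = 1/(4*437²) = 1/(4*190969) = 1/763876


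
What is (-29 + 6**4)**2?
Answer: 1605289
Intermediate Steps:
(-29 + 6**4)**2 = (-29 + 1296)**2 = 1267**2 = 1605289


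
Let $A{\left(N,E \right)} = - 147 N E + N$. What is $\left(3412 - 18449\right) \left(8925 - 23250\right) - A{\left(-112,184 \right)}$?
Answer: $212375761$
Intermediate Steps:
$A{\left(N,E \right)} = N - 147 E N$ ($A{\left(N,E \right)} = - 147 E N + N = N - 147 E N$)
$\left(3412 - 18449\right) \left(8925 - 23250\right) - A{\left(-112,184 \right)} = \left(3412 - 18449\right) \left(8925 - 23250\right) - - 112 \left(1 - 27048\right) = \left(-15037\right) \left(-14325\right) - - 112 \left(1 - 27048\right) = 215405025 - \left(-112\right) \left(-27047\right) = 215405025 - 3029264 = 212375761$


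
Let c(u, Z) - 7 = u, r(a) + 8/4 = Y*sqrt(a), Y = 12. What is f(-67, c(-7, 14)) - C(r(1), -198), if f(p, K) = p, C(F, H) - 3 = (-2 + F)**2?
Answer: -134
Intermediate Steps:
r(a) = -2 + 12*sqrt(a)
c(u, Z) = 7 + u
C(F, H) = 3 + (-2 + F)**2
f(-67, c(-7, 14)) - C(r(1), -198) = -67 - (3 + (-2 + (-2 + 12*sqrt(1)))**2) = -67 - (3 + (-2 + (-2 + 12*1))**2) = -67 - (3 + (-2 + (-2 + 12))**2) = -67 - (3 + (-2 + 10)**2) = -67 - (3 + 8**2) = -67 - (3 + 64) = -67 - 1*67 = -67 - 67 = -134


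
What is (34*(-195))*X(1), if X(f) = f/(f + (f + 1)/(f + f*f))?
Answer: -3315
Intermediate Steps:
X(f) = f/(f + (1 + f)/(f + f²))
(34*(-195))*X(1) = (34*(-195))*(1²/(1 + 1²)) = -6630/(1 + 1) = -6630/2 = -6630*½ = -3315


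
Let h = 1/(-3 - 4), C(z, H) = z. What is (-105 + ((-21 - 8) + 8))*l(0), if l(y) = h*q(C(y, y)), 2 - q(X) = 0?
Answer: 36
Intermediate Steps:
q(X) = 2 (q(X) = 2 - 1*0 = 2 + 0 = 2)
h = -⅐ (h = 1/(-7) = -⅐ ≈ -0.14286)
l(y) = -2/7 (l(y) = -⅐*2 = -2/7)
(-105 + ((-21 - 8) + 8))*l(0) = (-105 + ((-21 - 8) + 8))*(-2/7) = (-105 + (-29 + 8))*(-2/7) = (-105 - 21)*(-2/7) = -126*(-2/7) = 36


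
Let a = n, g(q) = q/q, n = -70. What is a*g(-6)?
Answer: -70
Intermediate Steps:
g(q) = 1
a = -70
a*g(-6) = -70*1 = -70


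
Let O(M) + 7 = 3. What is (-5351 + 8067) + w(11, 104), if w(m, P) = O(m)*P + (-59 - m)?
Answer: 2230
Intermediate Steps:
O(M) = -4 (O(M) = -7 + 3 = -4)
w(m, P) = -59 - m - 4*P (w(m, P) = -4*P + (-59 - m) = -59 - m - 4*P)
(-5351 + 8067) + w(11, 104) = (-5351 + 8067) + (-59 - 1*11 - 4*104) = 2716 + (-59 - 11 - 416) = 2716 - 486 = 2230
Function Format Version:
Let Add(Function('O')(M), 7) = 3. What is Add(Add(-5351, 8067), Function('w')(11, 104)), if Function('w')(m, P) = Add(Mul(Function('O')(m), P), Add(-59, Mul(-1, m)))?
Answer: 2230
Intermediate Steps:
Function('O')(M) = -4 (Function('O')(M) = Add(-7, 3) = -4)
Function('w')(m, P) = Add(-59, Mul(-1, m), Mul(-4, P)) (Function('w')(m, P) = Add(Mul(-4, P), Add(-59, Mul(-1, m))) = Add(-59, Mul(-1, m), Mul(-4, P)))
Add(Add(-5351, 8067), Function('w')(11, 104)) = Add(Add(-5351, 8067), Add(-59, Mul(-1, 11), Mul(-4, 104))) = Add(2716, Add(-59, -11, -416)) = Add(2716, -486) = 2230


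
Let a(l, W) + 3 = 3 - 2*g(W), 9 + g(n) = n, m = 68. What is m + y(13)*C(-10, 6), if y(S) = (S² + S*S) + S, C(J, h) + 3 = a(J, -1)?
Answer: 6035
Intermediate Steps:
g(n) = -9 + n
a(l, W) = 18 - 2*W (a(l, W) = -3 + (3 - 2*(-9 + W)) = -3 + (3 + (18 - 2*W)) = -3 + (21 - 2*W) = 18 - 2*W)
C(J, h) = 17 (C(J, h) = -3 + (18 - 2*(-1)) = -3 + (18 + 2) = -3 + 20 = 17)
y(S) = S + 2*S² (y(S) = (S² + S²) + S = 2*S² + S = S + 2*S²)
m + y(13)*C(-10, 6) = 68 + (13*(1 + 2*13))*17 = 68 + (13*(1 + 26))*17 = 68 + (13*27)*17 = 68 + 351*17 = 68 + 5967 = 6035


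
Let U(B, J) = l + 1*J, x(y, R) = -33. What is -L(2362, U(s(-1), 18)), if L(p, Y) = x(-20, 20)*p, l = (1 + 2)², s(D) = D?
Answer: 77946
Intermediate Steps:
l = 9 (l = 3² = 9)
U(B, J) = 9 + J (U(B, J) = 9 + 1*J = 9 + J)
L(p, Y) = -33*p
-L(2362, U(s(-1), 18)) = -(-33)*2362 = -1*(-77946) = 77946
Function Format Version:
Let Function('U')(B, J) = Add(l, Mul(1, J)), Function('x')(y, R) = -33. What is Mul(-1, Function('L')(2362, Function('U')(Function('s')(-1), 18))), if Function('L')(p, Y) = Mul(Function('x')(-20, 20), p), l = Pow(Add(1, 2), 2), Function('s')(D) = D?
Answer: 77946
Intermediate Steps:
l = 9 (l = Pow(3, 2) = 9)
Function('U')(B, J) = Add(9, J) (Function('U')(B, J) = Add(9, Mul(1, J)) = Add(9, J))
Function('L')(p, Y) = Mul(-33, p)
Mul(-1, Function('L')(2362, Function('U')(Function('s')(-1), 18))) = Mul(-1, Mul(-33, 2362)) = Mul(-1, -77946) = 77946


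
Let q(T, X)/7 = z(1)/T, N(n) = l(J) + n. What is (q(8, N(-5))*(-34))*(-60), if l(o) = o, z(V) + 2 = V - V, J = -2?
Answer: -3570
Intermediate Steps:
z(V) = -2 (z(V) = -2 + (V - V) = -2 + 0 = -2)
N(n) = -2 + n
q(T, X) = -14/T (q(T, X) = 7*(-2/T) = -14/T)
(q(8, N(-5))*(-34))*(-60) = (-14/8*(-34))*(-60) = (-14*1/8*(-34))*(-60) = -7/4*(-34)*(-60) = (119/2)*(-60) = -3570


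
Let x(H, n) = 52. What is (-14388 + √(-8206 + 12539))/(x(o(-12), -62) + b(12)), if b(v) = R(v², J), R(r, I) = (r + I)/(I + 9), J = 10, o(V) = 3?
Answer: -136686/571 + 19*√4333/1142 ≈ -238.28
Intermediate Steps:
R(r, I) = (I + r)/(9 + I)
b(v) = 10/19 + v²/19 (b(v) = (10 + v²)/(9 + 10) = (10 + v²)/19 = 10/19 + v²/19)
(-14388 + √(-8206 + 12539))/(x(o(-12), -62) + b(12)) = (-14388 + √(-8206 + 12539))/(52 + (10/19 + (1/19)*12²)) = (-14388 + √4333)/(52 + (10/19 + (1/19)*144)) = (-14388 + √4333)/(52 + (10/19 + 144/19)) = (-14388 + √4333)/(52 + 154/19) = (-14388 + √4333)/(1142/19) = (-14388 + √4333)*(19/1142) = -136686/571 + 19*√4333/1142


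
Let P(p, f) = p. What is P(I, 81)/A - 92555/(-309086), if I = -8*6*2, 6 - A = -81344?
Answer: 3749838497/12572073050 ≈ 0.29827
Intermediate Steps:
A = 81350 (A = 6 - 1*(-81344) = 6 + 81344 = 81350)
I = -96 (I = -48*2 = -96)
P(I, 81)/A - 92555/(-309086) = -96/81350 - 92555/(-309086) = -96*1/81350 - 92555*(-1/309086) = -48/40675 + 92555/309086 = 3749838497/12572073050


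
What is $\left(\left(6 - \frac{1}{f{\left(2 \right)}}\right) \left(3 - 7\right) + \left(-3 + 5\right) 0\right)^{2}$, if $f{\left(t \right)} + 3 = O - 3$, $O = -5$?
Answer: $\frac{71824}{121} \approx 593.59$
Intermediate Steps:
$f{\left(t \right)} = -11$ ($f{\left(t \right)} = -3 - 8 = -11$)
$\left(\left(6 - \frac{1}{f{\left(2 \right)}}\right) \left(3 - 7\right) + \left(-3 + 5\right) 0\right)^{2} = \left(\left(6 - \frac{1}{-11}\right) \left(3 - 7\right) + \left(-3 + 5\right) 0\right)^{2} = \left(\left(6 - - \frac{1}{11}\right) \left(-4\right) + 2 \cdot 0\right)^{2} = \left(\left(6 + \frac{1}{11}\right) \left(-4\right) + 0\right)^{2} = \left(\frac{67}{11} \left(-4\right) + 0\right)^{2} = \left(- \frac{268}{11} + 0\right)^{2} = \left(- \frac{268}{11}\right)^{2} = \frac{71824}{121}$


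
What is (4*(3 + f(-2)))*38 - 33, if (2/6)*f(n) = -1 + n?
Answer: -945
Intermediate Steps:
f(n) = -3 + 3*n (f(n) = 3*(-1 + n) = -3 + 3*n)
(4*(3 + f(-2)))*38 - 33 = (4*(3 + (-3 + 3*(-2))))*38 - 33 = (4*(3 + (-3 - 6)))*38 - 33 = (4*(3 - 9))*38 - 33 = (4*(-6))*38 - 33 = -24*38 - 33 = -912 - 33 = -945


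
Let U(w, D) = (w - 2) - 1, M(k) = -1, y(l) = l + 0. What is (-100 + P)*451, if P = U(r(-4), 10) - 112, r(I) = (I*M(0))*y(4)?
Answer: -89749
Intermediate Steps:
y(l) = l
r(I) = -4*I (r(I) = (I*(-1))*4 = -I*4 = -4*I)
U(w, D) = -3 + w (U(w, D) = (-2 + w) - 1 = -3 + w)
P = -99 (P = (-3 - 4*(-4)) - 112 = (-3 + 16) - 112 = 13 - 112 = -99)
(-100 + P)*451 = (-100 - 99)*451 = -199*451 = -89749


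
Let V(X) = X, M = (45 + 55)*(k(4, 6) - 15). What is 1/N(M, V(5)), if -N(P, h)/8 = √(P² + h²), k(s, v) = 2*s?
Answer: -√19601/784040 ≈ -0.00017857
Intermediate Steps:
M = -700 (M = (45 + 55)*(2*4 - 15) = 100*(8 - 15) = 100*(-7) = -700)
N(P, h) = -8*√(P² + h²)
1/N(M, V(5)) = 1/(-8*√((-700)² + 5²)) = 1/(-8*√(490000 + 25)) = 1/(-40*√19601) = -√19601/784040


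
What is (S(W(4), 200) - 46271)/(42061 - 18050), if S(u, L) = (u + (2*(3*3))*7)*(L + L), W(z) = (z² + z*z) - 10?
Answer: 7/13 ≈ 0.53846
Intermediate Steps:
W(z) = -10 + 2*z² (W(z) = (z² + z²) - 10 = 2*z² - 10 = -10 + 2*z²)
S(u, L) = 2*L*(126 + u) (S(u, L) = (u + (2*9)*7)*(2*L) = (u + 18*7)*(2*L) = (u + 126)*(2*L) = (126 + u)*(2*L) = 2*L*(126 + u))
(S(W(4), 200) - 46271)/(42061 - 18050) = (2*200*(126 + (-10 + 2*4²)) - 46271)/(42061 - 18050) = (2*200*(126 + (-10 + 2*16)) - 46271)/24011 = (2*200*(126 + (-10 + 32)) - 46271)*(1/24011) = (2*200*(126 + 22) - 46271)*(1/24011) = (2*200*148 - 46271)*(1/24011) = (59200 - 46271)*(1/24011) = 12929*(1/24011) = 7/13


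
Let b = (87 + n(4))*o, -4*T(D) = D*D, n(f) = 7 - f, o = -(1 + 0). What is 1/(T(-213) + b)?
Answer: -4/45729 ≈ -8.7472e-5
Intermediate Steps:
o = -1 (o = -1*1 = -1)
T(D) = -D**2/4 (T(D) = -D*D/4 = -D**2/4)
b = -90 (b = (87 + (7 - 1*4))*(-1) = (87 + (7 - 4))*(-1) = (87 + 3)*(-1) = 90*(-1) = -90)
1/(T(-213) + b) = 1/(-1/4*(-213)**2 - 90) = 1/(-1/4*45369 - 90) = 1/(-45369/4 - 90) = 1/(-45729/4) = -4/45729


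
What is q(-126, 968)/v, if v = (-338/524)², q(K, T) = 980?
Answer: 67271120/28561 ≈ 2355.3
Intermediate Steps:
v = 28561/68644 (v = (-338*1/524)² = (-169/262)² = 28561/68644 ≈ 0.41607)
q(-126, 968)/v = 980/(28561/68644) = 980*(68644/28561) = 67271120/28561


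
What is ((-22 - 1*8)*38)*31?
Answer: -35340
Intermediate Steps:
((-22 - 1*8)*38)*31 = ((-22 - 8)*38)*31 = -30*38*31 = -1140*31 = -35340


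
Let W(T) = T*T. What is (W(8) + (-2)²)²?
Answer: 4624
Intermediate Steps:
W(T) = T²
(W(8) + (-2)²)² = (8² + (-2)²)² = (64 + 4)² = 68² = 4624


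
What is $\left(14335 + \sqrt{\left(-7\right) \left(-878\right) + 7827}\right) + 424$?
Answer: $14759 + \sqrt{13973} \approx 14877.0$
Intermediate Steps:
$\left(14335 + \sqrt{\left(-7\right) \left(-878\right) + 7827}\right) + 424 = \left(14335 + \sqrt{6146 + 7827}\right) + 424 = \left(14335 + \sqrt{13973}\right) + 424 = 14759 + \sqrt{13973}$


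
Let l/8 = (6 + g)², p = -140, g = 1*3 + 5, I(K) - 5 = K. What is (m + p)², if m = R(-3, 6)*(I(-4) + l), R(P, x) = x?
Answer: 86007076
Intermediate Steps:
I(K) = 5 + K
g = 8 (g = 3 + 5 = 8)
l = 1568 (l = 8*(6 + 8)² = 8*14² = 8*196 = 1568)
m = 9414 (m = 6*((5 - 4) + 1568) = 6*(1 + 1568) = 6*1569 = 9414)
(m + p)² = (9414 - 140)² = 9274² = 86007076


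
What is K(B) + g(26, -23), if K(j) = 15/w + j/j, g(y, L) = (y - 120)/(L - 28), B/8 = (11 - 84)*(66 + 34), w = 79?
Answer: 12220/4029 ≈ 3.0330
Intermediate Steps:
B = -58400 (B = 8*((11 - 84)*(66 + 34)) = 8*(-73*100) = 8*(-7300) = -58400)
g(y, L) = (-120 + y)/(-28 + L)
K(j) = 94/79 (K(j) = 15/79 + j/j = 15*(1/79) + 1 = 15/79 + 1 = 94/79)
K(B) + g(26, -23) = 94/79 + (-120 + 26)/(-28 - 23) = 94/79 - 94/(-51) = 94/79 - 1/51*(-94) = 94/79 + 94/51 = 12220/4029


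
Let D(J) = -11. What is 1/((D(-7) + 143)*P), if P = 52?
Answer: 1/6864 ≈ 0.00014569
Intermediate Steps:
1/((D(-7) + 143)*P) = 1/((-11 + 143)*52) = 1/(132*52) = 1/6864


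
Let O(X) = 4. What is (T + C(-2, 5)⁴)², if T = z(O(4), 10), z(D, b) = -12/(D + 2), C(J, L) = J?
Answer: 196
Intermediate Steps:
z(D, b) = -12/(2 + D)
T = -2 (T = -12/(2 + 4) = -12/6 = -12*⅙ = -2)
(T + C(-2, 5)⁴)² = (-2 + (-2)⁴)² = (-2 + 16)² = 14² = 196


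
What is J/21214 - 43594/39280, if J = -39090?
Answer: -615064579/208321480 ≈ -2.9525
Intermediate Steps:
J/21214 - 43594/39280 = -39090/21214 - 43594/39280 = -39090*1/21214 - 43594*1/39280 = -19545/10607 - 21797/19640 = -615064579/208321480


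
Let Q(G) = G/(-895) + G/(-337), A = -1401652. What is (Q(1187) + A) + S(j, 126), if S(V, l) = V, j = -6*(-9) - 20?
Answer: -422750475454/301615 ≈ -1.4016e+6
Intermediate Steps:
j = 34 (j = 54 - 20 = 34)
Q(G) = -1232*G/301615 (Q(G) = G*(-1/895) + G*(-1/337) = -G/895 - G/337 = -1232*G/301615)
(Q(1187) + A) + S(j, 126) = (-1232/301615*1187 - 1401652) + 34 = (-1462384/301615 - 1401652) + 34 = -422760730364/301615 + 34 = -422750475454/301615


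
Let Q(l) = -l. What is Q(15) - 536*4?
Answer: -2159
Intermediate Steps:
Q(15) - 536*4 = -1*15 - 536*4 = -15 - 67*32 = -15 - 2144 = -2159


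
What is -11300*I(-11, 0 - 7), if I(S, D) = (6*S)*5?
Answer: 3729000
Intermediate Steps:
I(S, D) = 30*S
-11300*I(-11, 0 - 7) = -339000*(-11) = -11300*(-330) = 3729000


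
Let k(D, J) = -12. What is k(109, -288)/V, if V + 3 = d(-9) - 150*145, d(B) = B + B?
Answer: 4/7257 ≈ 0.00055119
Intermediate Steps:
d(B) = 2*B
V = -21771 (V = -3 + (2*(-9) - 150*145) = -3 + (-18 - 21750) = -3 - 21768 = -21771)
k(109, -288)/V = -12/(-21771) = -12*(-1/21771) = 4/7257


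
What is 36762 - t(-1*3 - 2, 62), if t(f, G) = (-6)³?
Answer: 36978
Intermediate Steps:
t(f, G) = -216
36762 - t(-1*3 - 2, 62) = 36762 - 1*(-216) = 36762 + 216 = 36978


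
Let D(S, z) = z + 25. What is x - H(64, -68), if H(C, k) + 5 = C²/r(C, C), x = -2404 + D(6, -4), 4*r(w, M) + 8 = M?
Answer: -18694/7 ≈ -2670.6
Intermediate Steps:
r(w, M) = -2 + M/4
D(S, z) = 25 + z
x = -2383 (x = -2404 + (25 - 4) = -2404 + 21 = -2383)
H(C, k) = -5 + C²/(-2 + C/4)
x - H(64, -68) = -2383 - (40 - 5*64 + 4*64²)/(-8 + 64) = -2383 - (40 - 320 + 4*4096)/56 = -2383 - (40 - 320 + 16384)/56 = -2383 - 16104/56 = -2383 - 1*2013/7 = -2383 - 2013/7 = -18694/7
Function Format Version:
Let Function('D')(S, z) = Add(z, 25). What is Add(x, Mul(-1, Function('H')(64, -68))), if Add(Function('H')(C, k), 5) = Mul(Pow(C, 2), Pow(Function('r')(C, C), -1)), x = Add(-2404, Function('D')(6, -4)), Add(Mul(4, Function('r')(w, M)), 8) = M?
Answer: Rational(-18694, 7) ≈ -2670.6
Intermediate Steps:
Function('r')(w, M) = Add(-2, Mul(Rational(1, 4), M))
Function('D')(S, z) = Add(25, z)
x = -2383 (x = Add(-2404, Add(25, -4)) = Add(-2404, 21) = -2383)
Function('H')(C, k) = Add(-5, Mul(Pow(C, 2), Pow(Add(-2, Mul(Rational(1, 4), C)), -1)))
Add(x, Mul(-1, Function('H')(64, -68))) = Add(-2383, Mul(-1, Mul(Pow(Add(-8, 64), -1), Add(40, Mul(-5, 64), Mul(4, Pow(64, 2)))))) = Add(-2383, Mul(-1, Mul(Pow(56, -1), Add(40, -320, Mul(4, 4096))))) = Add(-2383, Mul(-1, Mul(Rational(1, 56), Add(40, -320, 16384)))) = Add(-2383, Mul(-1, Mul(Rational(1, 56), 16104))) = Add(-2383, Mul(-1, Rational(2013, 7))) = Add(-2383, Rational(-2013, 7)) = Rational(-18694, 7)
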